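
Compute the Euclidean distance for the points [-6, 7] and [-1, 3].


d = sqrt(sum of squared differences). (-6--1)^2=25, (7-3)^2=16. Sum = 41.

sqrt(41)


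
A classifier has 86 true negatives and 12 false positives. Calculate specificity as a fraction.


Specificity = TN / (TN + FP) = 86 / 98 = 43/49.

43/49


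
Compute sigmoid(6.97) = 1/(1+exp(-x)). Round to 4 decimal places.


sigma(6.97) = 1/(1+e^(-6.97)) = 1/(1+0.000940) = 1/1.000940 = 0.9991.

0.9991


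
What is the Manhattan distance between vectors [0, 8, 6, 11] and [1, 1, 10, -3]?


d = sum of absolute differences: |0-1|=1 + |8-1|=7 + |6-10|=4 + |11--3|=14 = 26.

26


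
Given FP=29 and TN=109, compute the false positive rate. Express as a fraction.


FPR = FP / (FP + TN) = 29 / 138 = 29/138.

29/138


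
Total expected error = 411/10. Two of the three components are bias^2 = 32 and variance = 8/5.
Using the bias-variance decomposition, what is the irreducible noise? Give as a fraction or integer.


Total error = bias^2 + variance + irreducible noise. So irreducible noise = 411/10 - 32 - 8/5 = 15/2.

15/2


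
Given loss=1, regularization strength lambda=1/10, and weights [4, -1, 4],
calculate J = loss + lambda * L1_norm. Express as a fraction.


L1 norm = sum(|w|) = 9. J = 1 + 1/10 * 9 = 19/10.

19/10


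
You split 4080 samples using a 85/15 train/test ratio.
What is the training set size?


Test set = 4080 * 15% = 612. Training set = 4080 - 612 = 3468.

3468


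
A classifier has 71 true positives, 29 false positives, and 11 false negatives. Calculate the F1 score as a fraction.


Precision = 71/100 = 71/100. Recall = 71/82 = 71/82. F1 = 2*P*R/(P+R) = 71/91.

71/91


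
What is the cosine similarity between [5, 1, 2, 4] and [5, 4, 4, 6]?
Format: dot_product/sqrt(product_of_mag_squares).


dot = 61. |a|^2 = 46, |b|^2 = 93. cos = 61/sqrt(4278).

61/sqrt(4278)


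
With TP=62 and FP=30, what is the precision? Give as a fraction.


Precision = TP / (TP + FP) = 62 / 92 = 31/46.

31/46


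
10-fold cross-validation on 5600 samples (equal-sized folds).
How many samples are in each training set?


Each validation fold has 5600/10 = 560 samples. Training set = 5600 - 560 = 5040.

5040


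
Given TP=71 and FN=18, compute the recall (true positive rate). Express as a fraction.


Recall = TP / (TP + FN) = 71 / 89 = 71/89.

71/89


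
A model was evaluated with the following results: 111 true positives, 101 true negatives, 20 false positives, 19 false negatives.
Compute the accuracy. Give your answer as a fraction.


Accuracy = (TP + TN) / (TP + TN + FP + FN) = (111 + 101) / 251 = 212/251.

212/251


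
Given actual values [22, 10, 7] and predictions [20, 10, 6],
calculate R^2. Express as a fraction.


Mean(y) = 13. SS_res = 5. SS_tot = 126. R^2 = 1 - 5/(126) = 121/126.

121/126


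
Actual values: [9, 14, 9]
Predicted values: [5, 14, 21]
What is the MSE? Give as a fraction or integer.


MSE = (1/3) * ((9-5)^2=16 + (14-14)^2=0 + (9-21)^2=144). Sum = 160. MSE = 160/3.

160/3


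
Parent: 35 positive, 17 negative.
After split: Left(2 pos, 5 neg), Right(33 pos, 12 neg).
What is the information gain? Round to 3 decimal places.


H(parent) = 0.9118. H(left) = 0.8631, H(right) = 0.8366. Weighted = (7/52)*0.8631 + (45/52)*0.8366 = 0.8402. IG = 0.9118 - 0.8402 = 0.0716, which rounds to 0.072.

0.072


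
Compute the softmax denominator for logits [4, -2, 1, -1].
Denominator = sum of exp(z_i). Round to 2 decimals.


Denom = e^4=54.5982 + e^-2=0.1353 + e^1=2.7183 + e^-1=0.3679. Sum = 57.8197, which rounds to 57.82.

57.82


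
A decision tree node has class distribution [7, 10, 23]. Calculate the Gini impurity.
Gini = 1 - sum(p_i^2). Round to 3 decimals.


Total = 40. Proportions: 7/40, 10/40, 23/40. sum(p_i^2) = 0.4237. Gini = 1 - 0.4237 = 0.5763, which rounds to 0.576.

0.576


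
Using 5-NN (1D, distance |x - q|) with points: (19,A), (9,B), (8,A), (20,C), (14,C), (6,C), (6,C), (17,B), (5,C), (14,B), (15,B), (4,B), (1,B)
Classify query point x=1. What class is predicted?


Distances: |19-1|=18, |9-1|=8, |8-1|=7, |20-1|=19, |14-1|=13, |6-1|=5, |6-1|=5, |17-1|=16, |5-1|=4, |14-1|=13, |15-1|=14, |4-1|=3, |1-1|=0. 5 nearest: (1,B), (4,B), (5,C), (6,C), (6,C). Counts: {'B': 2, 'C': 3}. Majority class: C.

C


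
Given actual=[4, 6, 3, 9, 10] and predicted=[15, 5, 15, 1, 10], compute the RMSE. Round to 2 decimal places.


MSE = 66.0000. RMSE = sqrt(66.0000) = 8.12.

8.12


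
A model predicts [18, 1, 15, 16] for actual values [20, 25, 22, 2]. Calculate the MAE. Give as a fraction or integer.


MAE = (1/4) * (|20-18|=2 + |25-1|=24 + |22-15|=7 + |2-16|=14). Sum = 47. MAE = 47/4.

47/4


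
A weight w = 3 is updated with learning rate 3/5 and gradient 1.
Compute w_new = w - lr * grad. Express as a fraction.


w_new = 3 - 3/5 * 1 = 3 - 3/5 = 12/5.

12/5


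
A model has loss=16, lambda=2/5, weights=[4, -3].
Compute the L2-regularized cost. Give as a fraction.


L2 sq norm = sum(w^2) = 25. J = 16 + 2/5 * 25 = 26.

26


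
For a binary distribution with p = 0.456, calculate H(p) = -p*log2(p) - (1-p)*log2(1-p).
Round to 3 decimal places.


H = -0.456*log2(0.456) - 0.544*log2(0.544) = 0.994.

0.994


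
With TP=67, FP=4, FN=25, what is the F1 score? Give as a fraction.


Precision = 67/71 = 67/71. Recall = 67/92 = 67/92. F1 = 2*P*R/(P+R) = 134/163.

134/163


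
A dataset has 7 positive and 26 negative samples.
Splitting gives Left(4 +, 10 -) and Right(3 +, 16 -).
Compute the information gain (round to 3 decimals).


H(parent) = 0.7455. H(left) = 0.8631, H(right) = 0.6292. Weighted = (14/33)*0.8631 + (19/33)*0.6292 = 0.7284. IG = 0.7455 - 0.7284 = 0.0171, which rounds to 0.017.

0.017


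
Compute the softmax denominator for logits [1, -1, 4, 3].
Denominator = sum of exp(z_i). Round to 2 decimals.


Denom = e^1=2.7183 + e^-1=0.3679 + e^4=54.5982 + e^3=20.0855. Sum = 77.7699, which rounds to 77.77.

77.77


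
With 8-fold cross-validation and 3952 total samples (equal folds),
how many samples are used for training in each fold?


Each validation fold has 3952/8 = 494 samples. Training set = 3952 - 494 = 3458.

3458


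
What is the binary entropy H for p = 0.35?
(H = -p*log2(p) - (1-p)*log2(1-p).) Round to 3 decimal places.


H = -0.35*log2(0.35) - 0.65*log2(0.65) = 0.934.

0.934


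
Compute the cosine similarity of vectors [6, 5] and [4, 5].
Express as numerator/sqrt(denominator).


dot = 49. |a|^2 = 61, |b|^2 = 41. cos = 49/sqrt(2501).

49/sqrt(2501)


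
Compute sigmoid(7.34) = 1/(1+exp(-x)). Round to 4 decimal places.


sigma(7.34) = 1/(1+e^(-7.34)) = 1/(1+0.000649) = 1/1.000649 = 0.9994.

0.9994


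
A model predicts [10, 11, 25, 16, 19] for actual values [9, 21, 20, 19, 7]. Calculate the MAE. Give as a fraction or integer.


MAE = (1/5) * (|9-10|=1 + |21-11|=10 + |20-25|=5 + |19-16|=3 + |7-19|=12). Sum = 31. MAE = 31/5.

31/5


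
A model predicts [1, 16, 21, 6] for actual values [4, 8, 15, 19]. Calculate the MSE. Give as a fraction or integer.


MSE = (1/4) * ((4-1)^2=9 + (8-16)^2=64 + (15-21)^2=36 + (19-6)^2=169). Sum = 278. MSE = 139/2.

139/2


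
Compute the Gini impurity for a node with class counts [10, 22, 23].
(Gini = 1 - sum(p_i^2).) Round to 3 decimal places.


Total = 55. Proportions: 10/55, 22/55, 23/55. sum(p_i^2) = 0.3679. Gini = 1 - 0.3679 = 0.6321, which rounds to 0.632.

0.632


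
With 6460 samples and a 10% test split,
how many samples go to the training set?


Test set = 6460 * 10% = 646. Training set = 6460 - 646 = 5814.

5814


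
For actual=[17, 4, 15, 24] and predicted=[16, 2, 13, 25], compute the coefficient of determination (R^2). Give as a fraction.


Mean(y) = 15. SS_res = 10. SS_tot = 206. R^2 = 1 - 10/(206) = 98/103.

98/103


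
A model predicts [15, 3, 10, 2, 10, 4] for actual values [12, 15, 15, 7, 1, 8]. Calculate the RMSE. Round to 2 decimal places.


MSE = 50.0000. RMSE = sqrt(50.0000) = 7.07.

7.07


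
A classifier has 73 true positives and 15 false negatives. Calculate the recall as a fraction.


Recall = TP / (TP + FN) = 73 / 88 = 73/88.

73/88


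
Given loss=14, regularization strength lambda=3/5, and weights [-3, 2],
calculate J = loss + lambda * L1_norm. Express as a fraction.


L1 norm = sum(|w|) = 5. J = 14 + 3/5 * 5 = 17.

17


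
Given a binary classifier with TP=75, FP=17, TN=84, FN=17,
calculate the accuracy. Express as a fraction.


Accuracy = (TP + TN) / (TP + TN + FP + FN) = (75 + 84) / 193 = 159/193.

159/193


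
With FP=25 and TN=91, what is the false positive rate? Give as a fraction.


FPR = FP / (FP + TN) = 25 / 116 = 25/116.

25/116


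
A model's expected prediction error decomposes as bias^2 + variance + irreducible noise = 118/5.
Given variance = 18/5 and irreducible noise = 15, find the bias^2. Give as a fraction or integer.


Total error = bias^2 + variance + irreducible noise. So bias^2 = 118/5 - 18/5 - 15 = 5.

5


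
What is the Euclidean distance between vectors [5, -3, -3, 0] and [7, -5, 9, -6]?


d = sqrt(sum of squared differences). (5-7)^2=4, (-3--5)^2=4, (-3-9)^2=144, (0--6)^2=36. Sum = 188.

sqrt(188)


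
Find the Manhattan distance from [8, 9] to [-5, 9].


d = sum of absolute differences: |8--5|=13 + |9-9|=0 = 13.

13


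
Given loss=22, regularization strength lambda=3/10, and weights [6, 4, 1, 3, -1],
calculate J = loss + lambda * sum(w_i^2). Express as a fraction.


L2 sq norm = sum(w^2) = 63. J = 22 + 3/10 * 63 = 409/10.

409/10


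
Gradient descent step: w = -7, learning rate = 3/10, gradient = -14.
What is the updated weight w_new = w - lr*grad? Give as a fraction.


w_new = -7 - 3/10 * -14 = -7 - -21/5 = -14/5.

-14/5


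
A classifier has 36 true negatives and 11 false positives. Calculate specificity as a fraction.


Specificity = TN / (TN + FP) = 36 / 47 = 36/47.

36/47


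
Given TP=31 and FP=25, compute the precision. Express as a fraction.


Precision = TP / (TP + FP) = 31 / 56 = 31/56.

31/56


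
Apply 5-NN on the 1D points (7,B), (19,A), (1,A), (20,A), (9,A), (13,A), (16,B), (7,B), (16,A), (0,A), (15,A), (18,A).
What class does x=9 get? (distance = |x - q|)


Distances: |7-9|=2, |19-9|=10, |1-9|=8, |20-9|=11, |9-9|=0, |13-9|=4, |16-9|=7, |7-9|=2, |16-9|=7, |0-9|=9, |15-9|=6, |18-9|=9. 5 nearest: (9,A), (7,B), (7,B), (13,A), (15,A). Counts: {'A': 3, 'B': 2}. Majority class: A.

A


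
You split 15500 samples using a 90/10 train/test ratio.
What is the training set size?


Test set = 15500 * 10% = 1550. Training set = 15500 - 1550 = 13950.

13950


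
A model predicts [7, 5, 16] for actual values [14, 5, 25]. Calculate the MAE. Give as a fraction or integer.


MAE = (1/3) * (|14-7|=7 + |5-5|=0 + |25-16|=9). Sum = 16. MAE = 16/3.

16/3


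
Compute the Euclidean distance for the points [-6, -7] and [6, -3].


d = sqrt(sum of squared differences). (-6-6)^2=144, (-7--3)^2=16. Sum = 160.

sqrt(160)


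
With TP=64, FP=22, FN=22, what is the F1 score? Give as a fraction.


Precision = 64/86 = 32/43. Recall = 64/86 = 32/43. F1 = 2*P*R/(P+R) = 32/43.

32/43


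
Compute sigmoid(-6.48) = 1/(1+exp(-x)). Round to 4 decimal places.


sigma(-6.48) = 1/(1+e^(6.48)) = 1/(1+651.970946) = 1/652.970946 = 0.0015.

0.0015


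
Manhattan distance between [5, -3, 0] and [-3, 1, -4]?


d = sum of absolute differences: |5--3|=8 + |-3-1|=4 + |0--4|=4 = 16.

16


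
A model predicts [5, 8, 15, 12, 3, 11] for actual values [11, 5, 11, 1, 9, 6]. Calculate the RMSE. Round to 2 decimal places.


MSE = 40.5000. RMSE = sqrt(40.5000) = 6.36.

6.36


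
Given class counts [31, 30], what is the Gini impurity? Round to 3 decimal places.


Total = 61. Proportions: 31/61, 30/61. sum(p_i^2) = 0.5001. Gini = 1 - 0.5001 = 0.4999, which rounds to 0.500.

0.500


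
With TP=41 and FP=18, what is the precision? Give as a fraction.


Precision = TP / (TP + FP) = 41 / 59 = 41/59.

41/59


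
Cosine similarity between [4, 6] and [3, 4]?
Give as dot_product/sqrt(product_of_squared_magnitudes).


dot = 36. |a|^2 = 52, |b|^2 = 25. cos = 36/sqrt(1300).

36/sqrt(1300)


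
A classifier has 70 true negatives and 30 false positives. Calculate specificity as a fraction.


Specificity = TN / (TN + FP) = 70 / 100 = 7/10.

7/10


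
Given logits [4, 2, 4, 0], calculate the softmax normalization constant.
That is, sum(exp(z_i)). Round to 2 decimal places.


Denom = e^4=54.5982 + e^2=7.3891 + e^4=54.5982 + e^0=1.0000. Sum = 117.5855, which rounds to 117.59.

117.59


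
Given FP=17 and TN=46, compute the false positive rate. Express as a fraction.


FPR = FP / (FP + TN) = 17 / 63 = 17/63.

17/63


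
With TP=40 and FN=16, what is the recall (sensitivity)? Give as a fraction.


Recall = TP / (TP + FN) = 40 / 56 = 5/7.

5/7


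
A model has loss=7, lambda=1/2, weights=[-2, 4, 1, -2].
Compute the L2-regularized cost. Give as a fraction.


L2 sq norm = sum(w^2) = 25. J = 7 + 1/2 * 25 = 39/2.

39/2


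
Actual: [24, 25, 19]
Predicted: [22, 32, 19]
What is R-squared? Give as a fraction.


Mean(y) = 68/3. SS_res = 53. SS_tot = 62/3. R^2 = 1 - 53/(62/3) = -97/62.

-97/62


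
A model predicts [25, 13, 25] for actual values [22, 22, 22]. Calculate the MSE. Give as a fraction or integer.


MSE = (1/3) * ((22-25)^2=9 + (22-13)^2=81 + (22-25)^2=9). Sum = 99. MSE = 33.

33


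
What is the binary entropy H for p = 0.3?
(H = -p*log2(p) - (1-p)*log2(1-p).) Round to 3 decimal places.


H = -0.3*log2(0.3) - 0.7*log2(0.7) = 0.881.

0.881


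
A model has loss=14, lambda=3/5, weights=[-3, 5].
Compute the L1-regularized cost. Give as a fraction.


L1 norm = sum(|w|) = 8. J = 14 + 3/5 * 8 = 94/5.

94/5


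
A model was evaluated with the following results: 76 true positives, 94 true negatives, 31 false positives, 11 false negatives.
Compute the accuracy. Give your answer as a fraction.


Accuracy = (TP + TN) / (TP + TN + FP + FN) = (76 + 94) / 212 = 85/106.

85/106


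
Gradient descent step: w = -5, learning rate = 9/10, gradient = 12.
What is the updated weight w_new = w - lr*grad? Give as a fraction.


w_new = -5 - 9/10 * 12 = -5 - 54/5 = -79/5.

-79/5


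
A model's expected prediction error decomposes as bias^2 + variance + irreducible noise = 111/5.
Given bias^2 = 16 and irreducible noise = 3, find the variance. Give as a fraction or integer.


Total error = bias^2 + variance + irreducible noise. So variance = 111/5 - 16 - 3 = 16/5.

16/5


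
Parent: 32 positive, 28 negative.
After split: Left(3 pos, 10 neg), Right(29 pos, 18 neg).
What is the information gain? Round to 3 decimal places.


H(parent) = 0.9968. H(left) = 0.7793, H(right) = 0.9601. Weighted = (13/60)*0.7793 + (47/60)*0.9601 = 0.9209. IG = 0.9968 - 0.9209 = 0.0759, which rounds to 0.076.

0.076


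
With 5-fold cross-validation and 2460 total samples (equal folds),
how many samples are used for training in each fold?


Each validation fold has 2460/5 = 492 samples. Training set = 2460 - 492 = 1968.

1968


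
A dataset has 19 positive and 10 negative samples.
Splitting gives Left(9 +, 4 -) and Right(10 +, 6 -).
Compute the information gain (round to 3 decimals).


H(parent) = 0.9294. H(left) = 0.8905, H(right) = 0.9544. Weighted = (13/29)*0.8905 + (16/29)*0.9544 = 0.9258. IG = 0.9294 - 0.9258 = 0.0036, which rounds to 0.004.

0.004


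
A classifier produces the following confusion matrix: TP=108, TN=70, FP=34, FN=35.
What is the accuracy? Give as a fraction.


Accuracy = (TP + TN) / (TP + TN + FP + FN) = (108 + 70) / 247 = 178/247.

178/247


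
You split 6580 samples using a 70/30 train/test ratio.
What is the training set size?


Test set = 6580 * 30% = 1974. Training set = 6580 - 1974 = 4606.

4606


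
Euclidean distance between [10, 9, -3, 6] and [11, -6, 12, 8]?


d = sqrt(sum of squared differences). (10-11)^2=1, (9--6)^2=225, (-3-12)^2=225, (6-8)^2=4. Sum = 455.

sqrt(455)


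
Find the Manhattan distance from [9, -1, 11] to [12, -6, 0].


d = sum of absolute differences: |9-12|=3 + |-1--6|=5 + |11-0|=11 = 19.

19


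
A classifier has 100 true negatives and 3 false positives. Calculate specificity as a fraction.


Specificity = TN / (TN + FP) = 100 / 103 = 100/103.

100/103


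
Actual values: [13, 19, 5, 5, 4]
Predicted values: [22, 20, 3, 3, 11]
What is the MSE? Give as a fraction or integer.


MSE = (1/5) * ((13-22)^2=81 + (19-20)^2=1 + (5-3)^2=4 + (5-3)^2=4 + (4-11)^2=49). Sum = 139. MSE = 139/5.

139/5


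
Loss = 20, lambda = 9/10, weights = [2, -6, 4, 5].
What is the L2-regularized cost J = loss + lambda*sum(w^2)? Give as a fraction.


L2 sq norm = sum(w^2) = 81. J = 20 + 9/10 * 81 = 929/10.

929/10


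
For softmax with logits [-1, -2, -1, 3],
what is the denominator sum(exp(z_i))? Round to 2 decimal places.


Denom = e^-1=0.3679 + e^-2=0.1353 + e^-1=0.3679 + e^3=20.0855. Sum = 20.9566, which rounds to 20.96.

20.96


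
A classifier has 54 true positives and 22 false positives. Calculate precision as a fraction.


Precision = TP / (TP + FP) = 54 / 76 = 27/38.

27/38


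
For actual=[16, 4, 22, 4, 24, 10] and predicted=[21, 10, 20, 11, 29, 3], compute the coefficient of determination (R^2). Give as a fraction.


Mean(y) = 40/3. SS_res = 188. SS_tot = 1144/3. R^2 = 1 - 188/(1144/3) = 145/286.

145/286


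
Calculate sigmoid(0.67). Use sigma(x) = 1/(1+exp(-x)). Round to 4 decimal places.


sigma(0.67) = 1/(1+e^(-0.67)) = 1/(1+0.511709) = 1/1.511709 = 0.6615.

0.6615


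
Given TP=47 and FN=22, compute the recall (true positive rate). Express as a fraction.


Recall = TP / (TP + FN) = 47 / 69 = 47/69.

47/69


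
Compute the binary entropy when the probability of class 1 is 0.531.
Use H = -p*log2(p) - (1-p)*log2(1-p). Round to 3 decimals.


H = -0.531*log2(0.531) - 0.469*log2(0.469) = 0.997.

0.997


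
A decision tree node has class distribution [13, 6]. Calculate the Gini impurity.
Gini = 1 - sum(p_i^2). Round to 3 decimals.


Total = 19. Proportions: 13/19, 6/19. sum(p_i^2) = 0.5679. Gini = 1 - 0.5679 = 0.4321, which rounds to 0.432.

0.432


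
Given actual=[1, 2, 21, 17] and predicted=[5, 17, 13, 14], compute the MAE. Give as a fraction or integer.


MAE = (1/4) * (|1-5|=4 + |2-17|=15 + |21-13|=8 + |17-14|=3). Sum = 30. MAE = 15/2.

15/2


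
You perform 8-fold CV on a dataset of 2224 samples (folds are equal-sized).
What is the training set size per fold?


Each validation fold has 2224/8 = 278 samples. Training set = 2224 - 278 = 1946.

1946


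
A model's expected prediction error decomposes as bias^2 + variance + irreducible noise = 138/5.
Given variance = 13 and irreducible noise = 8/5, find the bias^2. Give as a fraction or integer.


Total error = bias^2 + variance + irreducible noise. So bias^2 = 138/5 - 13 - 8/5 = 13.

13


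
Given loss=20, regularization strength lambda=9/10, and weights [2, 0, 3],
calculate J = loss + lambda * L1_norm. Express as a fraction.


L1 norm = sum(|w|) = 5. J = 20 + 9/10 * 5 = 49/2.

49/2


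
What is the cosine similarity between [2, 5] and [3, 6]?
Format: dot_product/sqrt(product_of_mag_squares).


dot = 36. |a|^2 = 29, |b|^2 = 45. cos = 36/sqrt(1305).

36/sqrt(1305)


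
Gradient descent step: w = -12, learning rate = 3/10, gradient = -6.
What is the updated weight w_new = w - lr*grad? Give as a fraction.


w_new = -12 - 3/10 * -6 = -12 - -9/5 = -51/5.

-51/5


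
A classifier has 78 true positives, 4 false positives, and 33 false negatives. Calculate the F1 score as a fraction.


Precision = 78/82 = 39/41. Recall = 78/111 = 26/37. F1 = 2*P*R/(P+R) = 156/193.

156/193


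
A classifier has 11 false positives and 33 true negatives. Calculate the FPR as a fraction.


FPR = FP / (FP + TN) = 11 / 44 = 1/4.

1/4


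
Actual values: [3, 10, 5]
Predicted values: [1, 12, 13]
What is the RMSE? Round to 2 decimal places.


MSE = 24.0000. RMSE = sqrt(24.0000) = 4.90.

4.90


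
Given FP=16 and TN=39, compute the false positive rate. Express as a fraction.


FPR = FP / (FP + TN) = 16 / 55 = 16/55.

16/55


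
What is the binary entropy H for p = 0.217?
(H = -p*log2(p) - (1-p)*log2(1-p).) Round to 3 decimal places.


H = -0.217*log2(0.217) - 0.783*log2(0.783) = 0.755.

0.755


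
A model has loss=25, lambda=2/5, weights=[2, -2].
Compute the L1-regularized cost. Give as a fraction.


L1 norm = sum(|w|) = 4. J = 25 + 2/5 * 4 = 133/5.

133/5


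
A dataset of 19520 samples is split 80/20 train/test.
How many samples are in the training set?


Test set = 19520 * 20% = 3904. Training set = 19520 - 3904 = 15616.

15616


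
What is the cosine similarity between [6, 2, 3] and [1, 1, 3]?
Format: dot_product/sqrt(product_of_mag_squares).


dot = 17. |a|^2 = 49, |b|^2 = 11. cos = 17/sqrt(539).

17/sqrt(539)


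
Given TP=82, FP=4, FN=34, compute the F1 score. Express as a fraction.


Precision = 82/86 = 41/43. Recall = 82/116 = 41/58. F1 = 2*P*R/(P+R) = 82/101.

82/101


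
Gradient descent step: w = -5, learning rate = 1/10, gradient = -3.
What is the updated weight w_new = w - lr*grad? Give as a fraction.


w_new = -5 - 1/10 * -3 = -5 - -3/10 = -47/10.

-47/10


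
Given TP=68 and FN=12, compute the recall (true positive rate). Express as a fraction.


Recall = TP / (TP + FN) = 68 / 80 = 17/20.

17/20


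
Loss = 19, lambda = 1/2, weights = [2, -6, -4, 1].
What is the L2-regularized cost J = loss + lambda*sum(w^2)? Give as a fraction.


L2 sq norm = sum(w^2) = 57. J = 19 + 1/2 * 57 = 95/2.

95/2


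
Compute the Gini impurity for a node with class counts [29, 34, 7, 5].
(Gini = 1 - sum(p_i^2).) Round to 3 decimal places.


Total = 75. Proportions: 29/75, 34/75, 7/75, 5/75. sum(p_i^2) = 0.3682. Gini = 1 - 0.3682 = 0.6318, which rounds to 0.632.

0.632


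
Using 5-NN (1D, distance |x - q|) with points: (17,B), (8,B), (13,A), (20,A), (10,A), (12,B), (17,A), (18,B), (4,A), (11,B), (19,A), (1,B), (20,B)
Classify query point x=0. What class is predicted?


Distances: |17-0|=17, |8-0|=8, |13-0|=13, |20-0|=20, |10-0|=10, |12-0|=12, |17-0|=17, |18-0|=18, |4-0|=4, |11-0|=11, |19-0|=19, |1-0|=1, |20-0|=20. 5 nearest: (1,B), (4,A), (8,B), (10,A), (11,B). Counts: {'B': 3, 'A': 2}. Majority class: B.

B


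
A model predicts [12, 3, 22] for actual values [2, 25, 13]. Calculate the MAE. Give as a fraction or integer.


MAE = (1/3) * (|2-12|=10 + |25-3|=22 + |13-22|=9). Sum = 41. MAE = 41/3.

41/3


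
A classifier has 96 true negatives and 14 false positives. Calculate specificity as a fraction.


Specificity = TN / (TN + FP) = 96 / 110 = 48/55.

48/55


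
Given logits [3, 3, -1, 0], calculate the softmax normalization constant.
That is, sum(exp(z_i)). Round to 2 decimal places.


Denom = e^3=20.0855 + e^3=20.0855 + e^-1=0.3679 + e^0=1.0000. Sum = 41.5389, which rounds to 41.54.

41.54


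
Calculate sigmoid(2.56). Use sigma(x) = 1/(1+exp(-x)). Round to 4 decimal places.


sigma(2.56) = 1/(1+e^(-2.56)) = 1/(1+0.077305) = 1/1.077305 = 0.9282.

0.9282


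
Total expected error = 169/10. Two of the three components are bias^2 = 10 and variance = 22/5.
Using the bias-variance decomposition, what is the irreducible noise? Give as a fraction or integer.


Total error = bias^2 + variance + irreducible noise. So irreducible noise = 169/10 - 10 - 22/5 = 5/2.

5/2


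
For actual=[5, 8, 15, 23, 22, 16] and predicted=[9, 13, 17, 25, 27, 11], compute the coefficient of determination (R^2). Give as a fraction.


Mean(y) = 89/6. SS_res = 99. SS_tot = 1577/6. R^2 = 1 - 99/(1577/6) = 983/1577.

983/1577


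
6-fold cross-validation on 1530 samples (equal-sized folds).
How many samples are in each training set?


Each validation fold has 1530/6 = 255 samples. Training set = 1530 - 255 = 1275.

1275


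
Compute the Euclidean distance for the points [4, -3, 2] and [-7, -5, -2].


d = sqrt(sum of squared differences). (4--7)^2=121, (-3--5)^2=4, (2--2)^2=16. Sum = 141.

sqrt(141)


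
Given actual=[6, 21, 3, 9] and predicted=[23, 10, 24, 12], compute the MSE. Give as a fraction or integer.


MSE = (1/4) * ((6-23)^2=289 + (21-10)^2=121 + (3-24)^2=441 + (9-12)^2=9). Sum = 860. MSE = 215.

215


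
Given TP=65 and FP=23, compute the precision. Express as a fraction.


Precision = TP / (TP + FP) = 65 / 88 = 65/88.

65/88


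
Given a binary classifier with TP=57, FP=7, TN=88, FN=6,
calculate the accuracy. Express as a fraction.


Accuracy = (TP + TN) / (TP + TN + FP + FN) = (57 + 88) / 158 = 145/158.

145/158


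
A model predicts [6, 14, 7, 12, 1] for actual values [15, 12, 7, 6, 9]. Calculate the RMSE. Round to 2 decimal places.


MSE = 37.0000. RMSE = sqrt(37.0000) = 6.08.

6.08


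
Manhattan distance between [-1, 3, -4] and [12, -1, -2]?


d = sum of absolute differences: |-1-12|=13 + |3--1|=4 + |-4--2|=2 = 19.

19


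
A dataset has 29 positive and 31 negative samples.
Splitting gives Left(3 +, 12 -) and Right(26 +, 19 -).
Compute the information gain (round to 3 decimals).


H(parent) = 0.9992. H(left) = 0.7219, H(right) = 0.9825. Weighted = (15/60)*0.7219 + (45/60)*0.9825 = 0.9174. IG = 0.9992 - 0.9174 = 0.0818, which rounds to 0.082.

0.082


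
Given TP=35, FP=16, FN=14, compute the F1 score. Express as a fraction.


Precision = 35/51 = 35/51. Recall = 35/49 = 5/7. F1 = 2*P*R/(P+R) = 7/10.

7/10


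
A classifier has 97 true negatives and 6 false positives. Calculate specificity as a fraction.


Specificity = TN / (TN + FP) = 97 / 103 = 97/103.

97/103


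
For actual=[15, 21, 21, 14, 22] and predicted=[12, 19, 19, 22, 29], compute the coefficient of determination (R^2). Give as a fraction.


Mean(y) = 93/5. SS_res = 130. SS_tot = 286/5. R^2 = 1 - 130/(286/5) = -14/11.

-14/11


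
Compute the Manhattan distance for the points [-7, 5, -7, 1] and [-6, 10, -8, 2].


d = sum of absolute differences: |-7--6|=1 + |5-10|=5 + |-7--8|=1 + |1-2|=1 = 8.

8


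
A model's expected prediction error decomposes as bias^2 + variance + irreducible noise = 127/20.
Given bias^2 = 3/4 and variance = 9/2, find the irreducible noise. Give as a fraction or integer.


Total error = bias^2 + variance + irreducible noise. So irreducible noise = 127/20 - 3/4 - 9/2 = 11/10.

11/10


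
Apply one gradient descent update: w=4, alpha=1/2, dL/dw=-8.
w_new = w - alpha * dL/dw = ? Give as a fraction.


w_new = 4 - 1/2 * -8 = 4 - -4 = 8.

8


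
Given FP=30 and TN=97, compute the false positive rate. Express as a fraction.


FPR = FP / (FP + TN) = 30 / 127 = 30/127.

30/127


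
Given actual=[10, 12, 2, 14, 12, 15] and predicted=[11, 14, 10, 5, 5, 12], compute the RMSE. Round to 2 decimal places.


MSE = 34.6667. RMSE = sqrt(34.6667) = 5.89.

5.89


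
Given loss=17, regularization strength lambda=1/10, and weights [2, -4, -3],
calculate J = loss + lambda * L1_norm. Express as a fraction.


L1 norm = sum(|w|) = 9. J = 17 + 1/10 * 9 = 179/10.

179/10


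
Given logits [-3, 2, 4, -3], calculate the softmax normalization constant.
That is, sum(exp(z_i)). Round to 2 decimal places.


Denom = e^-3=0.0498 + e^2=7.3891 + e^4=54.5982 + e^-3=0.0498. Sum = 62.0869, which rounds to 62.09.

62.09


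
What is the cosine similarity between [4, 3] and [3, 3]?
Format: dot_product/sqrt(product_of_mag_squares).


dot = 21. |a|^2 = 25, |b|^2 = 18. cos = 21/sqrt(450).

21/sqrt(450)


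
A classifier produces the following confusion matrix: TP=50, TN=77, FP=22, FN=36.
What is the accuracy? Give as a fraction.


Accuracy = (TP + TN) / (TP + TN + FP + FN) = (50 + 77) / 185 = 127/185.

127/185


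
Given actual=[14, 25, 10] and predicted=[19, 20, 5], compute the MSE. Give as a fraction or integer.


MSE = (1/3) * ((14-19)^2=25 + (25-20)^2=25 + (10-5)^2=25). Sum = 75. MSE = 25.

25


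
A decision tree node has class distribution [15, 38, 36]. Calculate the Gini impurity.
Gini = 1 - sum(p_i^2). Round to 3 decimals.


Total = 89. Proportions: 15/89, 38/89, 36/89. sum(p_i^2) = 0.3743. Gini = 1 - 0.3743 = 0.6257, which rounds to 0.626.

0.626


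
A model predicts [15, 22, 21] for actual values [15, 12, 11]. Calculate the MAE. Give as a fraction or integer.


MAE = (1/3) * (|15-15|=0 + |12-22|=10 + |11-21|=10). Sum = 20. MAE = 20/3.

20/3


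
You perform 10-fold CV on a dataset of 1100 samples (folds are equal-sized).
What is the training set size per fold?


Each validation fold has 1100/10 = 110 samples. Training set = 1100 - 110 = 990.

990


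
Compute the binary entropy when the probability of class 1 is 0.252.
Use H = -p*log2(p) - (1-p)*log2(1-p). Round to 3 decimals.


H = -0.252*log2(0.252) - 0.748*log2(0.748) = 0.814.

0.814


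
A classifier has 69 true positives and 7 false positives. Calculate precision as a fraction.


Precision = TP / (TP + FP) = 69 / 76 = 69/76.

69/76


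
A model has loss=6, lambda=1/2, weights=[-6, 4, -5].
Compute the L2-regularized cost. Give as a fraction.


L2 sq norm = sum(w^2) = 77. J = 6 + 1/2 * 77 = 89/2.

89/2


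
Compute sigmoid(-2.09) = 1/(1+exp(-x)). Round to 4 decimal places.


sigma(-2.09) = 1/(1+e^(2.09)) = 1/(1+8.084915) = 1/9.084915 = 0.1101.

0.1101


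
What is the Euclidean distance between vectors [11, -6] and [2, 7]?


d = sqrt(sum of squared differences). (11-2)^2=81, (-6-7)^2=169. Sum = 250.

sqrt(250)


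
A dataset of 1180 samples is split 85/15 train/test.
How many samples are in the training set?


Test set = 1180 * 15% = 177. Training set = 1180 - 177 = 1003.

1003


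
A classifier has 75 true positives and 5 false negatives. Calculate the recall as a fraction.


Recall = TP / (TP + FN) = 75 / 80 = 15/16.

15/16


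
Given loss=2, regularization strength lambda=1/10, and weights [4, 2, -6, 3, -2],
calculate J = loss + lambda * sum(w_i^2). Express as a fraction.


L2 sq norm = sum(w^2) = 69. J = 2 + 1/10 * 69 = 89/10.

89/10


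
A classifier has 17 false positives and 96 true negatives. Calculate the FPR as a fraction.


FPR = FP / (FP + TN) = 17 / 113 = 17/113.

17/113


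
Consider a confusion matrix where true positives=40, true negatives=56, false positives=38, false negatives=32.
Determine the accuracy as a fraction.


Accuracy = (TP + TN) / (TP + TN + FP + FN) = (40 + 56) / 166 = 48/83.

48/83


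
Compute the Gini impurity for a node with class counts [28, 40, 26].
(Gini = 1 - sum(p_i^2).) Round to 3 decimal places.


Total = 94. Proportions: 28/94, 40/94, 26/94. sum(p_i^2) = 0.3463. Gini = 1 - 0.3463 = 0.6537, which rounds to 0.654.

0.654


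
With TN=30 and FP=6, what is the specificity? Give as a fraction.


Specificity = TN / (TN + FP) = 30 / 36 = 5/6.

5/6


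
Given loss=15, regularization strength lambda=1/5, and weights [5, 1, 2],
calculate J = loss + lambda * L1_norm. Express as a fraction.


L1 norm = sum(|w|) = 8. J = 15 + 1/5 * 8 = 83/5.

83/5


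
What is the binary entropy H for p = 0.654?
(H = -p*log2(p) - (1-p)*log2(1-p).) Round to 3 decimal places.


H = -0.654*log2(0.654) - 0.346*log2(0.346) = 0.930.

0.930


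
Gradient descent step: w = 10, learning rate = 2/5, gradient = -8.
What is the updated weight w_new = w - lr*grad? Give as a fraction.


w_new = 10 - 2/5 * -8 = 10 - -16/5 = 66/5.

66/5


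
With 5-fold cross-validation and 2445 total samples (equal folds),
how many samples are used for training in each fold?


Each validation fold has 2445/5 = 489 samples. Training set = 2445 - 489 = 1956.

1956


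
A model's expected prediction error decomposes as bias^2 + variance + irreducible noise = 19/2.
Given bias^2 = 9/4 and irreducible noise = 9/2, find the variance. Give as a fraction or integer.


Total error = bias^2 + variance + irreducible noise. So variance = 19/2 - 9/4 - 9/2 = 11/4.

11/4


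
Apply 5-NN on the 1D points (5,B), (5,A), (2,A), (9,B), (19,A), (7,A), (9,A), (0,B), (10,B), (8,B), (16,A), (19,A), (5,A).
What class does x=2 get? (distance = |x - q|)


Distances: |5-2|=3, |5-2|=3, |2-2|=0, |9-2|=7, |19-2|=17, |7-2|=5, |9-2|=7, |0-2|=2, |10-2|=8, |8-2|=6, |16-2|=14, |19-2|=17, |5-2|=3. 5 nearest: (2,A), (0,B), (5,A), (5,A), (5,B). Counts: {'A': 3, 'B': 2}. Majority class: A.

A


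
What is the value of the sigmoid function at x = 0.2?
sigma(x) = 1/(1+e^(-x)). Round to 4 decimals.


sigma(0.2) = 1/(1+e^(-0.2)) = 1/(1+0.818731) = 1/1.818731 = 0.5498.

0.5498


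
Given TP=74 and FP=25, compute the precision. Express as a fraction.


Precision = TP / (TP + FP) = 74 / 99 = 74/99.

74/99


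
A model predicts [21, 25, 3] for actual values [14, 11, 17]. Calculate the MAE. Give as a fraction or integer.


MAE = (1/3) * (|14-21|=7 + |11-25|=14 + |17-3|=14). Sum = 35. MAE = 35/3.

35/3


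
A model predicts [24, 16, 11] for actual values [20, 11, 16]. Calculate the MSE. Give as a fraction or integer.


MSE = (1/3) * ((20-24)^2=16 + (11-16)^2=25 + (16-11)^2=25). Sum = 66. MSE = 22.

22


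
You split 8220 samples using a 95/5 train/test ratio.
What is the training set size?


Test set = 8220 * 5% = 411. Training set = 8220 - 411 = 7809.

7809


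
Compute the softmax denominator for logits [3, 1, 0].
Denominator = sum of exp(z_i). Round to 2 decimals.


Denom = e^3=20.0855 + e^1=2.7183 + e^0=1.0000. Sum = 23.8038, which rounds to 23.80.

23.80


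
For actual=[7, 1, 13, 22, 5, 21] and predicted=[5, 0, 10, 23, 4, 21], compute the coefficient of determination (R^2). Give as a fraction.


Mean(y) = 23/2. SS_res = 16. SS_tot = 751/2. R^2 = 1 - 16/(751/2) = 719/751.

719/751


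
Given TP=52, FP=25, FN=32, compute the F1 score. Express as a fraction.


Precision = 52/77 = 52/77. Recall = 52/84 = 13/21. F1 = 2*P*R/(P+R) = 104/161.

104/161


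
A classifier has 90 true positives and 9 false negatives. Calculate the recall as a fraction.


Recall = TP / (TP + FN) = 90 / 99 = 10/11.

10/11


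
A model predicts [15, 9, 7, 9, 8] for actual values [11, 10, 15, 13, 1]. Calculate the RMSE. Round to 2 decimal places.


MSE = 29.2000. RMSE = sqrt(29.2000) = 5.40.

5.40


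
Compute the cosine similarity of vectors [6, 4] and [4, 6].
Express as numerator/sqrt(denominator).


dot = 48. |a|^2 = 52, |b|^2 = 52. cos = 48/sqrt(2704).

48/sqrt(2704)


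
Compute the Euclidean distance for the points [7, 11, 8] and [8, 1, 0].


d = sqrt(sum of squared differences). (7-8)^2=1, (11-1)^2=100, (8-0)^2=64. Sum = 165.

sqrt(165)


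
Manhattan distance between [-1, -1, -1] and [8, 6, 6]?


d = sum of absolute differences: |-1-8|=9 + |-1-6|=7 + |-1-6|=7 = 23.

23


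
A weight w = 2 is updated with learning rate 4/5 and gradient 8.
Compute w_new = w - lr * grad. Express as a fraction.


w_new = 2 - 4/5 * 8 = 2 - 32/5 = -22/5.

-22/5


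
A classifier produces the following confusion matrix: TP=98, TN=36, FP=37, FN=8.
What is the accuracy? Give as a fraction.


Accuracy = (TP + TN) / (TP + TN + FP + FN) = (98 + 36) / 179 = 134/179.

134/179


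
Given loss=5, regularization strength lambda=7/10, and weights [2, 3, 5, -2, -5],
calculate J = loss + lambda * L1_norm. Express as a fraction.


L1 norm = sum(|w|) = 17. J = 5 + 7/10 * 17 = 169/10.

169/10


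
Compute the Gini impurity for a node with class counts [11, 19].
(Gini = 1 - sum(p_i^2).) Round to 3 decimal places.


Total = 30. Proportions: 11/30, 19/30. sum(p_i^2) = 0.5356. Gini = 1 - 0.5356 = 0.4644, which rounds to 0.464.

0.464


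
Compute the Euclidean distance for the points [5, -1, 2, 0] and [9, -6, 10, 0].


d = sqrt(sum of squared differences). (5-9)^2=16, (-1--6)^2=25, (2-10)^2=64, (0-0)^2=0. Sum = 105.

sqrt(105)


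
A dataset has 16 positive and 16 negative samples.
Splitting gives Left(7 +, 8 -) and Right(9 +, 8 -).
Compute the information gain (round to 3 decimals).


H(parent) = 1.0000. H(left) = 0.9968, H(right) = 0.9975. Weighted = (15/32)*0.9968 + (17/32)*0.9975 = 0.9972. IG = 1.0000 - 0.9972 = 0.0028, which rounds to 0.003.

0.003


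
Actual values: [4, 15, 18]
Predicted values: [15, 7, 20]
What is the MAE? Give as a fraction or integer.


MAE = (1/3) * (|4-15|=11 + |15-7|=8 + |18-20|=2). Sum = 21. MAE = 7.

7


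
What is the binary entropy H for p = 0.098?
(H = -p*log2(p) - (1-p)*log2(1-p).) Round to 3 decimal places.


H = -0.098*log2(0.098) - 0.902*log2(0.902) = 0.463.

0.463


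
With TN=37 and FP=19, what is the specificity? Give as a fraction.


Specificity = TN / (TN + FP) = 37 / 56 = 37/56.

37/56


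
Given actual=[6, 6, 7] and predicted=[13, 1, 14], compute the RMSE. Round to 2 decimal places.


MSE = 41.0000. RMSE = sqrt(41.0000) = 6.40.

6.40


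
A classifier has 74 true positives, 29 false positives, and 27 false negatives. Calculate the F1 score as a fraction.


Precision = 74/103 = 74/103. Recall = 74/101 = 74/101. F1 = 2*P*R/(P+R) = 37/51.

37/51


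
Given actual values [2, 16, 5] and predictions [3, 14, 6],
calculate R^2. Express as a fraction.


Mean(y) = 23/3. SS_res = 6. SS_tot = 326/3. R^2 = 1 - 6/(326/3) = 154/163.

154/163


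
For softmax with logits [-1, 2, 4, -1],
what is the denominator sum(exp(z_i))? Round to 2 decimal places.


Denom = e^-1=0.3679 + e^2=7.3891 + e^4=54.5982 + e^-1=0.3679. Sum = 62.7231, which rounds to 62.72.

62.72


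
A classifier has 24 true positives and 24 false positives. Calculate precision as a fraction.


Precision = TP / (TP + FP) = 24 / 48 = 1/2.

1/2


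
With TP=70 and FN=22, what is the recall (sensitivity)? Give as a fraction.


Recall = TP / (TP + FN) = 70 / 92 = 35/46.

35/46


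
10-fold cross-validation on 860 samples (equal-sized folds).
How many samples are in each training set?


Each validation fold has 860/10 = 86 samples. Training set = 860 - 86 = 774.

774


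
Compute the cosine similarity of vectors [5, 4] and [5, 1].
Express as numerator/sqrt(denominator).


dot = 29. |a|^2 = 41, |b|^2 = 26. cos = 29/sqrt(1066).

29/sqrt(1066)


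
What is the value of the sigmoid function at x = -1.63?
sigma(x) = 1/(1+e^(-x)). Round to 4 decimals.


sigma(-1.63) = 1/(1+e^(1.63)) = 1/(1+5.103875) = 1/6.103875 = 0.1638.

0.1638


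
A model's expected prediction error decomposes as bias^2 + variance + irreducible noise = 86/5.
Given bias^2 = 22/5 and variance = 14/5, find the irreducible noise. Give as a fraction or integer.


Total error = bias^2 + variance + irreducible noise. So irreducible noise = 86/5 - 22/5 - 14/5 = 10.

10


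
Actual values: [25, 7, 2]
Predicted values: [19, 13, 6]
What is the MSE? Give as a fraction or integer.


MSE = (1/3) * ((25-19)^2=36 + (7-13)^2=36 + (2-6)^2=16). Sum = 88. MSE = 88/3.

88/3


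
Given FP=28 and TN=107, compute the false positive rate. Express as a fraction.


FPR = FP / (FP + TN) = 28 / 135 = 28/135.

28/135


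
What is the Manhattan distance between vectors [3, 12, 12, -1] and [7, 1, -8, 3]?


d = sum of absolute differences: |3-7|=4 + |12-1|=11 + |12--8|=20 + |-1-3|=4 = 39.

39


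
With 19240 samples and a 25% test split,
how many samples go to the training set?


Test set = 19240 * 25% = 4810. Training set = 19240 - 4810 = 14430.

14430


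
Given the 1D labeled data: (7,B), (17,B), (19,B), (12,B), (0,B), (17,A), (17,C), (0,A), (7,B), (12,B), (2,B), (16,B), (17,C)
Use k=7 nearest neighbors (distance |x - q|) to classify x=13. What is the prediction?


Distances: |7-13|=6, |17-13|=4, |19-13|=6, |12-13|=1, |0-13|=13, |17-13|=4, |17-13|=4, |0-13|=13, |7-13|=6, |12-13|=1, |2-13|=11, |16-13|=3, |17-13|=4. 7 nearest: (12,B), (12,B), (16,B), (17,A), (17,B), (17,C), (17,C). Counts: {'B': 4, 'A': 1, 'C': 2}. Majority class: B.

B
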